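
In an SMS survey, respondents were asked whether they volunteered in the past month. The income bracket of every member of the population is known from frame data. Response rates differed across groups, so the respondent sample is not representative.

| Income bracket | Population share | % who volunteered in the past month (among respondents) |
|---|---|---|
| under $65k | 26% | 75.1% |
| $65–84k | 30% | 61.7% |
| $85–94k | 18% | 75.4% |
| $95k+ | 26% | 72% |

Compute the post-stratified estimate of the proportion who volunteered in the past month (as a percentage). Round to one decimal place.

70.3%

Post-stratification weights by population share, not respondent share:
  under $65k: 0.26 × 75.1 = 19.526
  $65–84k: 0.3 × 61.7 = 18.51
  $85–94k: 0.18 × 75.4 = 13.572
  $95k+: 0.26 × 72 = 18.72
Post-stratified estimate = 70.328 → 70.3%.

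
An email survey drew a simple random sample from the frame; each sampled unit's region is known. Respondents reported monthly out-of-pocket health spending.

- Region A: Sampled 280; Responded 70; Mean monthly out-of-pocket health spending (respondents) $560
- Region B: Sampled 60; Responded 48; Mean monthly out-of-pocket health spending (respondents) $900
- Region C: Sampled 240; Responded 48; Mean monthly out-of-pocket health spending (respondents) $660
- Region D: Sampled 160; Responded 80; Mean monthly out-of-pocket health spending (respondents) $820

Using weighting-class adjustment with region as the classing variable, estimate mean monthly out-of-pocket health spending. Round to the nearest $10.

Response rates by class: Region A 70/280 = 25%, Region B 48/60 = 80%, Region C 48/240 = 20%, Region D 80/160 = 50%.
Each respondent's weight = sampled/responded in their class; summing within a class gives n_sampled, so:
  Region A: 280 × 560 = 156,800
  Region B: 60 × 900 = 54,000
  Region C: 240 × 660 = 158,400
  Region D: 160 × 820 = 131,200
Adjusted estimate = 500,400 / 740 = 676.216 → $680.

$680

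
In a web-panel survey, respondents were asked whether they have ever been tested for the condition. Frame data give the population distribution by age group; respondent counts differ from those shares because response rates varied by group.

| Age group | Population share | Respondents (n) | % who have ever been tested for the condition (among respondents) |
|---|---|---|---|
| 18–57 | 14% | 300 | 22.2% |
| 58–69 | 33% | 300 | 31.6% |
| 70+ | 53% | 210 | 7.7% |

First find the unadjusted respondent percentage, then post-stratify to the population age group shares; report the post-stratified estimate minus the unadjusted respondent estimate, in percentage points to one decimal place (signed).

Without adjustment, the pooled respondent share is:
  (300/810)×22.2 + (300/810)×31.6 + (210/810)×7.7 = 21.9222%
Post-stratified estimate weights by population shares:
  0.14×22.2 + 0.33×31.6 + 0.53×7.7 = 17.617%
Difference = 17.617 − 21.9222 = -4.3052 pp.

-4.3 percentage points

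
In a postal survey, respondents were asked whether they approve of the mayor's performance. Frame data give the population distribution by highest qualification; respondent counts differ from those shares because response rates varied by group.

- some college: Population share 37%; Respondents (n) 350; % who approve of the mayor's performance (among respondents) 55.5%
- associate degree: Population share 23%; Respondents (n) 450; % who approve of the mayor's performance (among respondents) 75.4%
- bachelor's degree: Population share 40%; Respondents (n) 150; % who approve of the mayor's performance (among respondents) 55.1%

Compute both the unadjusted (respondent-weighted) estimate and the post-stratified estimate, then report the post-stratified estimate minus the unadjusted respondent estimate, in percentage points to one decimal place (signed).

Without adjustment, the pooled respondent share is:
  (350/950)×55.5 + (450/950)×75.4 + (150/950)×55.1 = 64.8632%
Post-stratifying to population shares instead:
  0.37×55.5 + 0.23×75.4 + 0.4×55.1 = 59.917%
Difference = 59.917 − 64.8632 = -4.9462 pp.

-4.9 percentage points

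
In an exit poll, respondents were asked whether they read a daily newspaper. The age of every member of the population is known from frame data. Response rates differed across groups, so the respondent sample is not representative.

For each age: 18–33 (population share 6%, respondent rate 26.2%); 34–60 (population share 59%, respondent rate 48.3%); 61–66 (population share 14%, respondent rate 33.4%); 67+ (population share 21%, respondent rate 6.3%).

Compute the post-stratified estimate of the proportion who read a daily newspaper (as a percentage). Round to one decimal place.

Each cell contributes population-share × respondent value:
  18–33: 0.06 × 26.2 = 1.572
  34–60: 0.59 × 48.3 = 28.497
  61–66: 0.14 × 33.4 = 4.676
  67+: 0.21 × 6.3 = 1.323
Post-stratified estimate = 36.068 → 36.1%.

36.1%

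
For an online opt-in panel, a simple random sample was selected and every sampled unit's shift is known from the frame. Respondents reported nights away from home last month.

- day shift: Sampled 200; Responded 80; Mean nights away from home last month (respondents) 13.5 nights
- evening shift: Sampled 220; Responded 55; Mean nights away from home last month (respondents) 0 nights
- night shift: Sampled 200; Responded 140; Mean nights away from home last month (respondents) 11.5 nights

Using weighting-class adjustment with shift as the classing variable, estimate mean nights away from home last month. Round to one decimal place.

Response rates by class: day shift 80/200 = 40%, evening shift 55/220 = 25%, night shift 140/200 = 70%.
With weight = n_sampled/n_responded per class, the weighted class total is n_sampled:
  day shift: 200 × 13.5 = 2700
  evening shift: 220 × 0 = 0
  night shift: 200 × 11.5 = 2300
Adjusted estimate = 5000 / 620 = 8.06452 → 8.1.

8.1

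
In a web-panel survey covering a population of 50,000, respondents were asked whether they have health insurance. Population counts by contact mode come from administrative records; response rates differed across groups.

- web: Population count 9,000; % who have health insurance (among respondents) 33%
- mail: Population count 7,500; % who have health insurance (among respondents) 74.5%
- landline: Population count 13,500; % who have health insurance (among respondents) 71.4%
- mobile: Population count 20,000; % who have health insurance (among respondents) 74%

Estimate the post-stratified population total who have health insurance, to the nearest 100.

33,000

Apply each group's respondent rate to its population count:
  web: 9,000 × 33% = 2970
  mail: 7,500 × 74.5% = 5587.5
  landline: 13,500 × 71.4% = 9639
  mobile: 20,000 × 74% = 14,800
Estimated total = 32996.5 → 33,000.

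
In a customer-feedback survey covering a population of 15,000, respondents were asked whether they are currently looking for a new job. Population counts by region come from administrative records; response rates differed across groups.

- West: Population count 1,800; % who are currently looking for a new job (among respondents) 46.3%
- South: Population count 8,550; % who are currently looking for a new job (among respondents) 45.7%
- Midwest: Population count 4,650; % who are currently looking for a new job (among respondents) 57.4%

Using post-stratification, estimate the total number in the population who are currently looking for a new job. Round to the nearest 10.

Estimated count per cell = population count × respondent percentage:
  West: 1,800 × 46.3% = 833.4
  South: 8,550 × 45.7% = 3907.35
  Midwest: 4,650 × 57.4% = 2669.1
Estimated total = 7409.85 → 7,410.

7,410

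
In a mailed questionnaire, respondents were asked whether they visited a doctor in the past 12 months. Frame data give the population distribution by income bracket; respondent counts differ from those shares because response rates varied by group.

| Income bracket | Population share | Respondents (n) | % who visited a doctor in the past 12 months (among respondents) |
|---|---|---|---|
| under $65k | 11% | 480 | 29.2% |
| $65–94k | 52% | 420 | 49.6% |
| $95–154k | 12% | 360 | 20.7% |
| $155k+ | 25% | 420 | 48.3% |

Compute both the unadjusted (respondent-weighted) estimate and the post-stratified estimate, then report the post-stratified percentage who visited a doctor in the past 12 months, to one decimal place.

43.6%

Unadjusted (pooled respondent) estimate weights by respondent counts:
  (480/1680)×29.2 + (420/1680)×49.6 + (360/1680)×20.7 + (420/1680)×48.3 = 37.2536%
Reweighting by population income bracket shares:
  0.11×29.2 + 0.52×49.6 + 0.12×20.7 + 0.25×48.3 = 43.563%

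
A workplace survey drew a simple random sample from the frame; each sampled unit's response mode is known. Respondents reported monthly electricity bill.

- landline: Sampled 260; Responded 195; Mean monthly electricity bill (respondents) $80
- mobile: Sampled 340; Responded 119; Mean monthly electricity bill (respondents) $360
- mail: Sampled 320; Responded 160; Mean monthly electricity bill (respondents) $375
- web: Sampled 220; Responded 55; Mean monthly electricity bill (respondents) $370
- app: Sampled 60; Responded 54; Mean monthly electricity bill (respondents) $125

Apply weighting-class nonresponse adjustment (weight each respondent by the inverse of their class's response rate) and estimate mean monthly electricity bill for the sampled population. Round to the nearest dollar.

$293

Class response rates: landline 195/260 = 75%, mobile 119/340 = 35%, mail 160/320 = 50%, web 55/220 = 25%, app 54/60 = 90%.
Each respondent's weight = sampled/responded in their class; summing within a class gives n_sampled, so:
  landline: 260 × 80 = 20,800
  mobile: 340 × 360 = 122,400
  mail: 320 × 375 = 120,000
  web: 220 × 370 = 81,400
  app: 60 × 125 = 7500
Adjusted estimate = 352,100 / 1,200 = 293.417 → $293.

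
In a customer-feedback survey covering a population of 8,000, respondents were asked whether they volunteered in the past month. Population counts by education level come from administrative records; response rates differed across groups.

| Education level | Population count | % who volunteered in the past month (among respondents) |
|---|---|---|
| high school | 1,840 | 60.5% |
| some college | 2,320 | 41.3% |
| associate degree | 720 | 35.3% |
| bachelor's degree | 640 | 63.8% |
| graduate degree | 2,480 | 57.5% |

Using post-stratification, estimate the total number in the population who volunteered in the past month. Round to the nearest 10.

4,160

Apply each group's respondent rate to its population count:
  high school: 1,840 × 60.5% = 1113.2
  some college: 2,320 × 41.3% = 958.16
  associate degree: 720 × 35.3% = 254.16
  bachelor's degree: 640 × 63.8% = 408.32
  graduate degree: 2,480 × 57.5% = 1426
Estimated total = 4159.84 → 4,160.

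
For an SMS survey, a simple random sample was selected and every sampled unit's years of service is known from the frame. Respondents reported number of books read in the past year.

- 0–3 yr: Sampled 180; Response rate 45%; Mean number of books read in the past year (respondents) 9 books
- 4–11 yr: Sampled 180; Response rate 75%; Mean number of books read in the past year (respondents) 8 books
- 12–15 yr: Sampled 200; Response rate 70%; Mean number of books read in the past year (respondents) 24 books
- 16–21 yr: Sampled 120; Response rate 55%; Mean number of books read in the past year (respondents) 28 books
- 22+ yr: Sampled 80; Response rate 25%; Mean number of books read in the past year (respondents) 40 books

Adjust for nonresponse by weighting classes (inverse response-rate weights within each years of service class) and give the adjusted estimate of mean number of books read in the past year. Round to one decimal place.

Each respondent's weight = sampled/responded in their class; summing within a class gives n_sampled, so:
  0–3 yr: 180 × 9 = 1620
  4–11 yr: 180 × 8 = 1440
  12–15 yr: 200 × 24 = 4800
  16–21 yr: 120 × 28 = 3360
  22+ yr: 80 × 40 = 3200
Adjusted estimate = 14,420 / 760 = 18.9737 → 19.0.

19.0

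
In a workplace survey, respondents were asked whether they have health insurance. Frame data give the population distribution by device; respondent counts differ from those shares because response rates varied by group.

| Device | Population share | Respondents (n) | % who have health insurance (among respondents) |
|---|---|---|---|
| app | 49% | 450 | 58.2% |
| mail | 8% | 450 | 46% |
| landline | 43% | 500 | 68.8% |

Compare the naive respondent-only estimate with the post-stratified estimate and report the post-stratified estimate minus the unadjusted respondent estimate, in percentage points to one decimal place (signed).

+3.7 percentage points

Without adjustment, the pooled respondent share is:
  (450/1400)×58.2 + (450/1400)×46 + (500/1400)×68.8 = 58.0643%
Reweighting by population device shares:
  0.49×58.2 + 0.08×46 + 0.43×68.8 = 61.782%
Difference = 61.782 − 58.0643 = 3.7177 pp.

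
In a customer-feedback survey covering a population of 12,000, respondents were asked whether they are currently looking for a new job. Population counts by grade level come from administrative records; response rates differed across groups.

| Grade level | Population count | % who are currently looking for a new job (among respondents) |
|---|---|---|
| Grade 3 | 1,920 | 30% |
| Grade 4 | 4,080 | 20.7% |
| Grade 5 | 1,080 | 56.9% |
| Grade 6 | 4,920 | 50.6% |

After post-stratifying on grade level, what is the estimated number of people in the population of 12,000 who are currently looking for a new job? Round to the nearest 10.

Apply each group's respondent rate to its population count:
  Grade 3: 1,920 × 30% = 576
  Grade 4: 4,080 × 20.7% = 844.56
  Grade 5: 1,080 × 56.9% = 614.52
  Grade 6: 4,920 × 50.6% = 2489.52
Estimated total = 4524.6 → 4,520.

4,520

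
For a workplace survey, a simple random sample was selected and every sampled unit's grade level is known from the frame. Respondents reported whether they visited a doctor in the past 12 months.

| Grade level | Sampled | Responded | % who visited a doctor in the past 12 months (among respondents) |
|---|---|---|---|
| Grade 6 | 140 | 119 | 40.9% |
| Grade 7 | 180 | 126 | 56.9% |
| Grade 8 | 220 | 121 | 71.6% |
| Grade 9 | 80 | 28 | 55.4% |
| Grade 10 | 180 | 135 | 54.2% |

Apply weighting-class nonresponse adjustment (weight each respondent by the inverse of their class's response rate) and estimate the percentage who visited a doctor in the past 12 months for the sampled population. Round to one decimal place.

57.4%

Class response rates: Grade 6 119/140 = 85%, Grade 7 126/180 = 70%, Grade 8 121/220 = 55%, Grade 9 28/80 = 35%, Grade 10 135/180 = 75%.
Weighting each respondent by the inverse class response rate inflates each class back to its sampled size, so the class weight is n_sampled:
  Grade 6: 140 × 40.9 = 5726
  Grade 7: 180 × 56.9 = 10,242
  Grade 8: 220 × 71.6 = 15752
  Grade 9: 80 × 55.4 = 4432
  Grade 10: 180 × 54.2 = 9756
Adjusted estimate = 45,908 / 800 = 57.385 → 57.4%.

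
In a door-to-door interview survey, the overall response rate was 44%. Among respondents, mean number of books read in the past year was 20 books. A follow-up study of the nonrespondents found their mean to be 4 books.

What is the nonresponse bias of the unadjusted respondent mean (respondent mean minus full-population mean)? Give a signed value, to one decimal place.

+9.0

Nonresponse fraction = 1 − 0.44 = 0.56.
Bias = (nonresponse fraction) × (respondent mean − nonrespondent mean)
     = 0.56 × (20 − 4) = 0.56 × 16 = 8.96.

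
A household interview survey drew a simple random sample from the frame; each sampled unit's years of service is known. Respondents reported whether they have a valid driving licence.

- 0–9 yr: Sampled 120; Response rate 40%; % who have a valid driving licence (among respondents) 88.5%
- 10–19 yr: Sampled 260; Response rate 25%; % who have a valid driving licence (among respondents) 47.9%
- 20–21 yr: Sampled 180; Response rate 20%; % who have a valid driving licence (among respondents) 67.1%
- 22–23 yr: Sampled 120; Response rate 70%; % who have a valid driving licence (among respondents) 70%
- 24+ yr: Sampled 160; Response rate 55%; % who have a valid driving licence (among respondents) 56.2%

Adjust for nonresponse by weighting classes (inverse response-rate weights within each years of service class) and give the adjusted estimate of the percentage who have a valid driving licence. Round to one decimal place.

62.6%

Each respondent's weight = sampled/responded in their class; summing within a class gives n_sampled, so:
  0–9 yr: 120 × 88.5 = 10,620
  10–19 yr: 260 × 47.9 = 12,454
  20–21 yr: 180 × 67.1 = 12078
  22–23 yr: 120 × 70 = 8400
  24+ yr: 160 × 56.2 = 8992
Adjusted estimate = 52,544 / 840 = 62.5524 → 62.6%.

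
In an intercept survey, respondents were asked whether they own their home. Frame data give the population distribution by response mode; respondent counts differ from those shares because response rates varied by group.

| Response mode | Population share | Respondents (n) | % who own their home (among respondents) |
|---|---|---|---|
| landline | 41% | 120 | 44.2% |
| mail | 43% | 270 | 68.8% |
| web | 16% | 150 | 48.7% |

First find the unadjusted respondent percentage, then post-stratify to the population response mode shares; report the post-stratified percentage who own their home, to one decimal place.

Naive respondent-only estimate (weights = respondent counts):
  (120/540)×44.2 + (270/540)×68.8 + (150/540)×48.7 = 57.75%
Post-stratified estimate weights by population shares:
  0.41×44.2 + 0.43×68.8 + 0.16×48.7 = 55.498%

55.5%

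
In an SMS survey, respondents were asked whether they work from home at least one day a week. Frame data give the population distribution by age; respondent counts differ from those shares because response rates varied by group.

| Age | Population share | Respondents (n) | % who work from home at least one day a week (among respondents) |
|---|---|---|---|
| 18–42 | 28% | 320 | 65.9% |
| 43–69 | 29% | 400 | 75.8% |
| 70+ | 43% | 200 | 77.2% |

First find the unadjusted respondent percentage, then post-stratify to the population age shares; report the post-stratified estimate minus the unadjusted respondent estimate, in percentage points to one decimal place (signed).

Without adjustment, the pooled respondent share is:
  (320/920)×65.9 + (400/920)×75.8 + (200/920)×77.2 = 72.6609%
Post-stratified estimate weights by population shares:
  0.28×65.9 + 0.29×75.8 + 0.43×77.2 = 73.63%
Difference = 73.63 − 72.6609 = 0.9691 pp.

+1.0 percentage points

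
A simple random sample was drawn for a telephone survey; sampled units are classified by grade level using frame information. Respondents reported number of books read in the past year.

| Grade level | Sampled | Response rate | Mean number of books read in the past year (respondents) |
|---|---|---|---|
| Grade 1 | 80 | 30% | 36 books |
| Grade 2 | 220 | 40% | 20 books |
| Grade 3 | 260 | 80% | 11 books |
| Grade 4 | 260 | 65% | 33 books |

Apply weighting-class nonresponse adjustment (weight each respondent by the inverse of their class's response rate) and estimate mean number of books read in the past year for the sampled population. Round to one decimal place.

Weighting each respondent by the inverse class response rate inflates each class back to its sampled size, so the class weight is n_sampled:
  Grade 1: 80 × 36 = 2880
  Grade 2: 220 × 20 = 4400
  Grade 3: 260 × 11 = 2860
  Grade 4: 260 × 33 = 8580
Adjusted estimate = 18,720 / 820 = 22.8293 → 22.8.

22.8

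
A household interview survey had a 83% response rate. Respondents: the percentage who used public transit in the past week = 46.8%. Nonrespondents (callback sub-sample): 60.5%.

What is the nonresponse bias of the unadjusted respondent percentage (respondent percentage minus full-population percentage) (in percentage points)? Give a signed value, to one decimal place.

Nonresponse fraction = 1 − 0.83 = 0.17.
Bias = (nonresponse fraction) × (respondent percentage − nonrespondent percentage)
     = 0.17 × (46.8 − 60.5) = 0.17 × -13.7 = -2.329.

-2.3 percentage points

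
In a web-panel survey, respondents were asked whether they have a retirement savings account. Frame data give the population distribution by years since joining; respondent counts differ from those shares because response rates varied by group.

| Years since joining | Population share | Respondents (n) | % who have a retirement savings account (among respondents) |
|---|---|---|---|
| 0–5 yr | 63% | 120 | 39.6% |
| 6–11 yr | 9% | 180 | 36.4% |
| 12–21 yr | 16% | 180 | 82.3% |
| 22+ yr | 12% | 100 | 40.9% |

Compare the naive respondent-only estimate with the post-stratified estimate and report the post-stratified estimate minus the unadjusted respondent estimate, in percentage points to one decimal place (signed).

-5.8 percentage points

Without adjustment, the pooled respondent share is:
  (120/580)×39.6 + (180/580)×36.4 + (180/580)×82.3 + (100/580)×40.9 = 52.0828%
Post-stratified estimate weights by population shares:
  0.63×39.6 + 0.09×36.4 + 0.16×82.3 + 0.12×40.9 = 46.3%
Difference = 46.3 − 52.0828 = -5.7828 pp.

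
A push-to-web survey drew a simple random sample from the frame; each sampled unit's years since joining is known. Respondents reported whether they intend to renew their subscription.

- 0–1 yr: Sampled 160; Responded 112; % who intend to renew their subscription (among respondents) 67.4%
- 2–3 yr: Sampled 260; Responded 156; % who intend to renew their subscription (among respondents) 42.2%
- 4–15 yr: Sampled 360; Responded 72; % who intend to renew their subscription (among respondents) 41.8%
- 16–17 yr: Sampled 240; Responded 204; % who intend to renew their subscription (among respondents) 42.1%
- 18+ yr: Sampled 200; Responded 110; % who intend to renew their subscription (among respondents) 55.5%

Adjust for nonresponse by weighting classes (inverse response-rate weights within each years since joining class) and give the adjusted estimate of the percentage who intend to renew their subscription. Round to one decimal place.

Response rates by class: 0–1 yr 112/160 = 70%, 2–3 yr 156/260 = 60%, 4–15 yr 72/360 = 20%, 16–17 yr 204/240 = 85%, 18+ yr 110/200 = 55%.
Weighting each respondent by the inverse class response rate inflates each class back to its sampled size, so the class weight is n_sampled:
  0–1 yr: 160 × 67.4 = 10,784
  2–3 yr: 260 × 42.2 = 10,972
  4–15 yr: 360 × 41.8 = 15048
  16–17 yr: 240 × 42.1 = 10,104
  18+ yr: 200 × 55.5 = 11,100
Adjusted estimate = 58,008 / 1,220 = 47.5475 → 47.5%.

47.5%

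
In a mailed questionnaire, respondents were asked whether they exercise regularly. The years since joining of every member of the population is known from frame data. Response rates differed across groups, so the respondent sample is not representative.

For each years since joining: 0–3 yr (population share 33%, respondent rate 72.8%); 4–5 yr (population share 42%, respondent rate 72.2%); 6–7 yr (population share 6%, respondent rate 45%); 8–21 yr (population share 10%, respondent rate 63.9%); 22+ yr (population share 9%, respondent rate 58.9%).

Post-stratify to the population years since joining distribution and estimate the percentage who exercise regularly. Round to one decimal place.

68.7%

Weight each group's respondent value by its population share:
  0–3 yr: 0.33 × 72.8 = 24.024
  4–5 yr: 0.42 × 72.2 = 30.324
  6–7 yr: 0.06 × 45 = 2.7
  8–21 yr: 0.1 × 63.9 = 6.39
  22+ yr: 0.09 × 58.9 = 5.301
Post-stratified estimate = 68.739 → 68.7%.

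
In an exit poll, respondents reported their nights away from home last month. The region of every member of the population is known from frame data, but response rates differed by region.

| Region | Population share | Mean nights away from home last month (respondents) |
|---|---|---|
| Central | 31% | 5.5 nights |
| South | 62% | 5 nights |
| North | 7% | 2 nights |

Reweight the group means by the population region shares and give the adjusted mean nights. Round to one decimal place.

4.9

Post-stratification weights by population share, not respondent share:
  Central: 0.31 × 5.5 = 1.705
  South: 0.62 × 5 = 3.1
  North: 0.07 × 2 = 0.14
Post-stratified estimate = 4.945 → 4.9.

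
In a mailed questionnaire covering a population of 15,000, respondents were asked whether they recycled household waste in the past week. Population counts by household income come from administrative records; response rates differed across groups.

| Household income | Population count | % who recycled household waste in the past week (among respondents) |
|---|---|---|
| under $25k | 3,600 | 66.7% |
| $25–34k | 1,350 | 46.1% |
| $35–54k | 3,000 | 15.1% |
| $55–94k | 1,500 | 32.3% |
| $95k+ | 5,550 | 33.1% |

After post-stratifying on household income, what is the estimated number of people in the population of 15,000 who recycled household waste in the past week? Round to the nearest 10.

Each cell contributes its population count × the respondent rate:
  under $25k: 3,600 × 66.7% = 2401.2
  $25–34k: 1,350 × 46.1% = 622.35
  $35–54k: 3,000 × 15.1% = 453
  $55–94k: 1,500 × 32.3% = 484.5
  $95k+: 5,550 × 33.1% = 1837.05
Estimated total = 5798.1 → 5,800.

5,800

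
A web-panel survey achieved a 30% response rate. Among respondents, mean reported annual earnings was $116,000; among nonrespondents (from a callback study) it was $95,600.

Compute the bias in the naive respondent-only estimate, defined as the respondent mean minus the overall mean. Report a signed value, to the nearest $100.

+$14,300

Nonresponse fraction = 1 − 0.3 = 0.7.
Bias = (nonresponse fraction) × (respondent mean − nonrespondent mean)
     = 0.7 × (116,000 − 95,600) = 0.7 × 20,400 = 14,280.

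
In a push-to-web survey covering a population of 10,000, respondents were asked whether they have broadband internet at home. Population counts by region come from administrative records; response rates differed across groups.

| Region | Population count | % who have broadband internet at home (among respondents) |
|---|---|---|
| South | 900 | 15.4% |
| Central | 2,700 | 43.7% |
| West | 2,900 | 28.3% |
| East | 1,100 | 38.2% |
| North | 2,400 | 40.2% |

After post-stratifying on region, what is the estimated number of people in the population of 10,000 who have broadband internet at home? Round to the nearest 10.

3,520

Estimated count per cell = population count × respondent percentage:
  South: 900 × 15.4% = 138.6
  Central: 2,700 × 43.7% = 1179.9
  West: 2,900 × 28.3% = 820.7
  East: 1,100 × 38.2% = 420.2
  North: 2,400 × 40.2% = 964.8
Estimated total = 3524.2 → 3,520.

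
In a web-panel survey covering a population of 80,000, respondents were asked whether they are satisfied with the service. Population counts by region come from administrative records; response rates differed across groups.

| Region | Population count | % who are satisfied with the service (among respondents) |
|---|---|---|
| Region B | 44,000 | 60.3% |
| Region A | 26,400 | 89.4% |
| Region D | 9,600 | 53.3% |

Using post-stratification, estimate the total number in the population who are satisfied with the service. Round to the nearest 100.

Apply each group's respondent rate to its population count:
  Region B: 44,000 × 60.3% = 26,532
  Region A: 26,400 × 89.4% = 23601.6
  Region D: 9,600 × 53.3% = 5116.8
Estimated total = 55250.4 → 55,300.

55,300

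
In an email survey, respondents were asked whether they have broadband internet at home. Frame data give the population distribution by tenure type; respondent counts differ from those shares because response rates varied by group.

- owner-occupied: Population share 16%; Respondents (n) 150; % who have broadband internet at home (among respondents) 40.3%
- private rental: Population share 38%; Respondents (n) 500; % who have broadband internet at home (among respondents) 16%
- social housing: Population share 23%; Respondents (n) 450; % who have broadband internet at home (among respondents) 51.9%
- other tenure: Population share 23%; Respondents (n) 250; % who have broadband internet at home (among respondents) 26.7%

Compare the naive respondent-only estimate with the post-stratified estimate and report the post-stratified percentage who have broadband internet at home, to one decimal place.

30.6%

Without adjustment, the pooled respondent share is:
  (150/1350)×40.3 + (500/1350)×16 + (450/1350)×51.9 + (250/1350)×26.7 = 32.6481%
Post-stratifying to population shares instead:
  0.16×40.3 + 0.38×16 + 0.23×51.9 + 0.23×26.7 = 30.606%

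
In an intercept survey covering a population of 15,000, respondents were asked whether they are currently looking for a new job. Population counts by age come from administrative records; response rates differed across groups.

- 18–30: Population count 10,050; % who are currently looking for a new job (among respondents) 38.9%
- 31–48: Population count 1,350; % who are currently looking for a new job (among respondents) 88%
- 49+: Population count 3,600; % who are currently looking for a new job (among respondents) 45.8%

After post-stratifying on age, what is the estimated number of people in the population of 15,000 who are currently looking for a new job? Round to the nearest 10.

Estimated count per cell = population count × respondent percentage:
  18–30: 10,050 × 38.9% = 3909.45
  31–48: 1,350 × 88% = 1188
  49+: 3,600 × 45.8% = 1648.8
Estimated total = 6746.25 → 6,750.

6,750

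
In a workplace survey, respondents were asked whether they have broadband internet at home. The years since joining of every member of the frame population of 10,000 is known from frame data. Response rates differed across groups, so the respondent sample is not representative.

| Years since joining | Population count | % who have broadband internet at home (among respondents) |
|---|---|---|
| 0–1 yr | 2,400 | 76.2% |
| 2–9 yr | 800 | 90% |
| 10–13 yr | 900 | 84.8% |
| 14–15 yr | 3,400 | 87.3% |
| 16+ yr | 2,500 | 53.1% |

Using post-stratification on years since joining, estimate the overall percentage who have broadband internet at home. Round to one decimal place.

76.1%

Reweight to the known years since joining distribution:
  0–1 yr: (2,400/10,000) × 76.2 = 18.288
  2–9 yr: (800/10,000) × 90 = 7.2
  10–13 yr: (900/10,000) × 84.8 = 7.632
  14–15 yr: (3,400/10,000) × 87.3 = 29.682
  16+ yr: (2,500/10,000) × 53.1 = 13.275
Post-stratified estimate = 76.077 → 76.1%.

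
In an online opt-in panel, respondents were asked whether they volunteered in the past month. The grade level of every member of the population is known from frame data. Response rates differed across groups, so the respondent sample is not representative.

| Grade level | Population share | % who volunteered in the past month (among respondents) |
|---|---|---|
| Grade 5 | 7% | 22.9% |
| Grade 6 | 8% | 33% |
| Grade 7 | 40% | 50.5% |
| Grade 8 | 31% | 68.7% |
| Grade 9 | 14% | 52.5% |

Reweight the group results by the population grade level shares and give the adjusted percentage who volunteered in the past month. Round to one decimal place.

Weight each group's respondent value by its population share:
  Grade 5: 0.07 × 22.9 = 1.603
  Grade 6: 0.08 × 33 = 2.64
  Grade 7: 0.4 × 50.5 = 20.2
  Grade 8: 0.31 × 68.7 = 21.297
  Grade 9: 0.14 × 52.5 = 7.35
Post-stratified estimate = 53.09 → 53.1%.

53.1%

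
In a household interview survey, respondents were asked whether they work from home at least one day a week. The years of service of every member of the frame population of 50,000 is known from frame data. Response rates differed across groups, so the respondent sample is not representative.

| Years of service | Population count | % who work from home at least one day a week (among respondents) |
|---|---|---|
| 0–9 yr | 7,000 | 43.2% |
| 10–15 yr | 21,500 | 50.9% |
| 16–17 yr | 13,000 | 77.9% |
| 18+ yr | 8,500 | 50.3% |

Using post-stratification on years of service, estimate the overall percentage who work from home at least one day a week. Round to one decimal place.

56.7%

Post-stratification weights by population share, not respondent share:
  0–9 yr: (7,000/50,000) × 43.2 = 6.048
  10–15 yr: (21,500/50,000) × 50.9 = 21.887
  16–17 yr: (13,000/50,000) × 77.9 = 20.254
  18+ yr: (8,500/50,000) × 50.3 = 8.551
Post-stratified estimate = 56.74 → 56.7%.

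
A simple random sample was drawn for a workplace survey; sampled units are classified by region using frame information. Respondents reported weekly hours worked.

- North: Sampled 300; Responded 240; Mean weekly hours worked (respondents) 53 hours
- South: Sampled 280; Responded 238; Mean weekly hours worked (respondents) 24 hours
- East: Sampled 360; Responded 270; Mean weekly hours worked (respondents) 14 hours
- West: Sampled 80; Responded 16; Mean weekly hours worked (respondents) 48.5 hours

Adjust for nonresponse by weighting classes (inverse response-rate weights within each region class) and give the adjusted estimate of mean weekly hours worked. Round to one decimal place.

Class response rates: North 240/300 = 80%, South 238/280 = 85%, East 270/360 = 75%, West 16/80 = 20%.
Each respondent's weight = sampled/responded in their class; summing within a class gives n_sampled, so:
  North: 300 × 53 = 15,900
  South: 280 × 24 = 6720
  East: 360 × 14 = 5040
  West: 80 × 48.5 = 3880
Adjusted estimate = 31,540 / 1,020 = 30.9216 → 30.9.

30.9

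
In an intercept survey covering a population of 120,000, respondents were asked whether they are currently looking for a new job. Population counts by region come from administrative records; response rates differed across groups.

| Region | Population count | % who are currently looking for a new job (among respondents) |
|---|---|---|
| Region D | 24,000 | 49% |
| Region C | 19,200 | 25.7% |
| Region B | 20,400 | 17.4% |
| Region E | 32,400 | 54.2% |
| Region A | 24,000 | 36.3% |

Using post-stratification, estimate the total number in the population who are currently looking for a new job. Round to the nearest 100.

46,500

Each cell contributes its population count × the respondent rate:
  Region D: 24,000 × 49% = 11,760
  Region C: 19,200 × 25.7% = 4934.4
  Region B: 20,400 × 17.4% = 3549.6
  Region E: 32,400 × 54.2% = 17560.8
  Region A: 24,000 × 36.3% = 8712
Estimated total = 46516.8 → 46,500.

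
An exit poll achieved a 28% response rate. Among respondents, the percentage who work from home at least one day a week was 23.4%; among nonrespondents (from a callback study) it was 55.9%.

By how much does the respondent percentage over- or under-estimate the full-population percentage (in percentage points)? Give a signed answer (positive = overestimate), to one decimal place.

-23.4 percentage points

Nonresponse fraction = 1 − 0.28 = 0.72.
Bias = (nonresponse fraction) × (respondent percentage − nonrespondent percentage)
     = 0.72 × (23.4 − 55.9) = 0.72 × -32.5 = -23.4.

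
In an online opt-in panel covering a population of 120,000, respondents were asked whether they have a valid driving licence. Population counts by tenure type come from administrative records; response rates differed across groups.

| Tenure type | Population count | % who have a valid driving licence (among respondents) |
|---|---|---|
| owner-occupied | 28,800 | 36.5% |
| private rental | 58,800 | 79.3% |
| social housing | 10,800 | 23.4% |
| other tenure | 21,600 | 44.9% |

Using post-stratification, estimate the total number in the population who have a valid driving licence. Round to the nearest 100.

Estimated count per cell = population count × respondent percentage:
  owner-occupied: 28,800 × 36.5% = 10,512
  private rental: 58,800 × 79.3% = 46628.4
  social housing: 10,800 × 23.4% = 2527.2
  other tenure: 21,600 × 44.9% = 9698.4
Estimated total = 69,366 → 69,400.

69,400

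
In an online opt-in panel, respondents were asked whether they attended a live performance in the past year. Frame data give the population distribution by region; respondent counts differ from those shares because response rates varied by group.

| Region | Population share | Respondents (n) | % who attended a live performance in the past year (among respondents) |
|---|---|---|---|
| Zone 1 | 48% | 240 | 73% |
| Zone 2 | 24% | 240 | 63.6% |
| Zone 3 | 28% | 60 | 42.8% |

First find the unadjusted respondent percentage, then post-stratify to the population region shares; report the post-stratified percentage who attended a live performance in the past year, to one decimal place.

62.3%

Unadjusted (pooled respondent) estimate weights by respondent counts:
  (240/540)×73 + (240/540)×63.6 + (60/540)×42.8 = 65.4667%
Post-stratified estimate weights by population shares:
  0.48×73 + 0.24×63.6 + 0.28×42.8 = 62.288%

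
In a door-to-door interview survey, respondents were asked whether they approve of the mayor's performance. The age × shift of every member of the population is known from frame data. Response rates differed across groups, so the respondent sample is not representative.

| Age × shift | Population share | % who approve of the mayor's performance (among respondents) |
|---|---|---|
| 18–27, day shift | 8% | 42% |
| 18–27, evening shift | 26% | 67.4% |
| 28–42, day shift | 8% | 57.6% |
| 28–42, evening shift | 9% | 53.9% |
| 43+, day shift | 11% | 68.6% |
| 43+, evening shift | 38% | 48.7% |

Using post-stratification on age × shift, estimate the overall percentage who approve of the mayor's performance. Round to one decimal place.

56.4%

Post-stratification weights by population share, not respondent share:
  18–27, day shift: 0.08 × 42 = 3.36
  18–27, evening shift: 0.26 × 67.4 = 17.524
  28–42, day shift: 0.08 × 57.6 = 4.608
  28–42, evening shift: 0.09 × 53.9 = 4.851
  43+, day shift: 0.11 × 68.6 = 7.546
  43+, evening shift: 0.38 × 48.7 = 18.506
Post-stratified estimate = 56.395 → 56.4%.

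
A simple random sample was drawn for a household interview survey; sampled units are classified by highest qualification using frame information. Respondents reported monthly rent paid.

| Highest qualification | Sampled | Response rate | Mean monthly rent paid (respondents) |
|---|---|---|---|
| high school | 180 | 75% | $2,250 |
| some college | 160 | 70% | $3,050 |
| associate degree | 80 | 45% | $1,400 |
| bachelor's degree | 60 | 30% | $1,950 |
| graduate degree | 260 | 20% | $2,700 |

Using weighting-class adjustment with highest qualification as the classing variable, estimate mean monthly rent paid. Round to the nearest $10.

$2,460

Inverse-response-rate weighting restores each class to its sampled count, so class totals weight by n_sampled:
  high school: 180 × 2250 = 405,000
  some college: 160 × 3050 = 488,000
  associate degree: 80 × 1400 = 112,000
  bachelor's degree: 60 × 1950 = 117,000
  graduate degree: 260 × 2700 = 702,000
Adjusted estimate = 1,824,000 / 740 = 2464.86 → $2,460.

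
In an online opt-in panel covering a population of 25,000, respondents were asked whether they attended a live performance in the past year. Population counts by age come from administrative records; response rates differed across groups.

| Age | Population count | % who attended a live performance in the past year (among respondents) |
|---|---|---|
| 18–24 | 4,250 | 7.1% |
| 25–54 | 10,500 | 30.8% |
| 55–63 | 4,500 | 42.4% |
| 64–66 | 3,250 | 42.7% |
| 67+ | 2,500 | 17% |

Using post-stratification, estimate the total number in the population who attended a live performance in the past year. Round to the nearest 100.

7,300

Apply each group's respondent rate to its population count:
  18–24: 4,250 × 7.1% = 301.75
  25–54: 10,500 × 30.8% = 3234
  55–63: 4,500 × 42.4% = 1908
  64–66: 3,250 × 42.7% = 1387.75
  67+: 2,500 × 17% = 425
Estimated total = 7256.5 → 7,300.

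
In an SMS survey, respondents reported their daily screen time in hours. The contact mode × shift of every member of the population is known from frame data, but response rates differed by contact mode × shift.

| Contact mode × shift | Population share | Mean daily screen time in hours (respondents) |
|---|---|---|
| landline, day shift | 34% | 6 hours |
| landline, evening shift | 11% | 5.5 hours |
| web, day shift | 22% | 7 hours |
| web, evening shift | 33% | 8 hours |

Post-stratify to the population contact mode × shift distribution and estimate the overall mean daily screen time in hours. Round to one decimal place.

6.8

Post-stratification weights by population share, not respondent share:
  landline, day shift: 0.34 × 6 = 2.04
  landline, evening shift: 0.11 × 5.5 = 0.605
  web, day shift: 0.22 × 7 = 1.54
  web, evening shift: 0.33 × 8 = 2.64
Post-stratified estimate = 6.825 → 6.8.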